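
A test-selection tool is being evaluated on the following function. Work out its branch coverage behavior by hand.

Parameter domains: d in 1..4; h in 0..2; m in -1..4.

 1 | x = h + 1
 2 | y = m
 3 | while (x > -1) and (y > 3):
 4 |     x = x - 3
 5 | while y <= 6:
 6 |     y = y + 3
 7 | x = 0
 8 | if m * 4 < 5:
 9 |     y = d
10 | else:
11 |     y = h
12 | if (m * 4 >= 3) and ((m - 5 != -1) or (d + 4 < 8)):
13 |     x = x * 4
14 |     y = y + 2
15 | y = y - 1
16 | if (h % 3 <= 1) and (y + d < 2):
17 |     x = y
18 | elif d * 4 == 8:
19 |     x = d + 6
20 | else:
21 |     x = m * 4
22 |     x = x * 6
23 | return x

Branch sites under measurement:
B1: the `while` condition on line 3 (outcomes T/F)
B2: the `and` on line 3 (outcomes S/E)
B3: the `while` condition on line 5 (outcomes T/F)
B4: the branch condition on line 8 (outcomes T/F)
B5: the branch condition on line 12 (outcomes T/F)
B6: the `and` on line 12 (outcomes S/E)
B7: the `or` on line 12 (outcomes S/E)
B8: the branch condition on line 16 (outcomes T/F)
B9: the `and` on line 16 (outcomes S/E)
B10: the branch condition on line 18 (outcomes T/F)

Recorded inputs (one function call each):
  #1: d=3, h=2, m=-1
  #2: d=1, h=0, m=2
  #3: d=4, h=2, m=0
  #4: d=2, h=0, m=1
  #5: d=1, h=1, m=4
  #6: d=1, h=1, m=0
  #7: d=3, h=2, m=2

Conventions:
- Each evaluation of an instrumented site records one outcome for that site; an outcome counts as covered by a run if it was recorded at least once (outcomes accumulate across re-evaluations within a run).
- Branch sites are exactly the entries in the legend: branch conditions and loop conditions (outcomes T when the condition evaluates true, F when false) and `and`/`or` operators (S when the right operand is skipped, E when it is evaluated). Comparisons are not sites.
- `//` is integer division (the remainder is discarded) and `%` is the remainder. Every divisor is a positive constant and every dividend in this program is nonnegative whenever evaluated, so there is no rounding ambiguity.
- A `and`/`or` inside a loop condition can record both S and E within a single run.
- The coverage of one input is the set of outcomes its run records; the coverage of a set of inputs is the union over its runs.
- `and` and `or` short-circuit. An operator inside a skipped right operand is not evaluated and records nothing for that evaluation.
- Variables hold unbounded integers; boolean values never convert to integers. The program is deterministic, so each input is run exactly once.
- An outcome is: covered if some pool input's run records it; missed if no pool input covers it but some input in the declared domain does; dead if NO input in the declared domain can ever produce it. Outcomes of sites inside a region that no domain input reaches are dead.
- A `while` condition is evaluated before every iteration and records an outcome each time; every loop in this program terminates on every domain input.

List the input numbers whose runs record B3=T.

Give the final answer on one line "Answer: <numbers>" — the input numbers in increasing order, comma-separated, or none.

input #1 (d=3, h=2, m=-1): produces B3=T
input #2 (d=1, h=0, m=2): produces B3=T
input #3 (d=4, h=2, m=0): produces B3=T
input #4 (d=2, h=0, m=1): produces B3=T
input #5 (d=1, h=1, m=4): produces B3=T
input #6 (d=1, h=1, m=0): produces B3=T
input #7 (d=3, h=2, m=2): produces B3=T

Answer: 1, 2, 3, 4, 5, 6, 7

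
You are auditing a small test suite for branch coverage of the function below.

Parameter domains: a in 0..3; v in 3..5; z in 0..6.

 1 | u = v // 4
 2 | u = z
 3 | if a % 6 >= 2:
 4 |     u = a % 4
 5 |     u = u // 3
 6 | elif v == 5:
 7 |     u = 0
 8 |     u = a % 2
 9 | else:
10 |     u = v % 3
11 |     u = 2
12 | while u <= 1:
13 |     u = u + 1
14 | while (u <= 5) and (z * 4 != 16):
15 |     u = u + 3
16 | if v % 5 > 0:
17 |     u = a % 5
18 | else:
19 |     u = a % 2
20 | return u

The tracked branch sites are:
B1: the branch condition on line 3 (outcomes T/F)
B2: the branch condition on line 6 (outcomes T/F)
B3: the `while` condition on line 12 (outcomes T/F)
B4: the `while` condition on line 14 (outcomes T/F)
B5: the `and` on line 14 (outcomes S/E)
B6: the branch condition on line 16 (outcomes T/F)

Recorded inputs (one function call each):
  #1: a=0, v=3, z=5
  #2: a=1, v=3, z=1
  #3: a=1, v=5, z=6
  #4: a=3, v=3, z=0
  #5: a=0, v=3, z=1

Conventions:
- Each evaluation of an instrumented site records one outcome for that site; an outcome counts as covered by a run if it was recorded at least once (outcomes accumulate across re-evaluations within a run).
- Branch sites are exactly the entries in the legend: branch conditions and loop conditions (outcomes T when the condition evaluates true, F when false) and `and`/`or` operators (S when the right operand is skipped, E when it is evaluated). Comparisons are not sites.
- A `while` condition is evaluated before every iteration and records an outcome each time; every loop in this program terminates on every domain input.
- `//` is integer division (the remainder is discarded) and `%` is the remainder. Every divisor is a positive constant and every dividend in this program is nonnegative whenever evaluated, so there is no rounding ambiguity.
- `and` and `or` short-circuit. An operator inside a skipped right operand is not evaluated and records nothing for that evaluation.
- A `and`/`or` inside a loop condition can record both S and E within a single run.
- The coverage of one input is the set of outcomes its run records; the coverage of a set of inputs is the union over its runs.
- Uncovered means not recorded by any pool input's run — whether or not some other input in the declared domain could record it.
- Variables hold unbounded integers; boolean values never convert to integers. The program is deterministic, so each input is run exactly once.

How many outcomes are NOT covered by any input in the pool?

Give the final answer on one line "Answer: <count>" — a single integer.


test 1 (a=0, v=3, z=5) hits B1=F, B2=F, B3=F, B4=T, B4=F, B5=S, B5=E, B6=T
test 2 (a=1, v=3, z=1) hits B1=F, B2=F, B3=F, B4=T, B4=F, B5=S, B5=E, B6=T
test 3 (a=1, v=5, z=6) hits B1=F, B2=T, B3=T, B3=F, B4=T, B4=F, B5=S, B5=E, B6=F
test 4 (a=3, v=3, z=0) hits B1=T, B3=T, B3=F, B4=T, B4=F, B5=S, B5=E, B6=T
test 5 (a=0, v=3, z=1) hits B1=F, B2=F, B3=F, B4=T, B4=F, B5=S, B5=E, B6=T
union over the pool: B1=T, B1=F, B2=T, B2=F, B3=T, B3=F, B4=T, B4=F, B5=S, B5=E, B6=T, B6=F
uncovered (0 of 12): none
Answer: 0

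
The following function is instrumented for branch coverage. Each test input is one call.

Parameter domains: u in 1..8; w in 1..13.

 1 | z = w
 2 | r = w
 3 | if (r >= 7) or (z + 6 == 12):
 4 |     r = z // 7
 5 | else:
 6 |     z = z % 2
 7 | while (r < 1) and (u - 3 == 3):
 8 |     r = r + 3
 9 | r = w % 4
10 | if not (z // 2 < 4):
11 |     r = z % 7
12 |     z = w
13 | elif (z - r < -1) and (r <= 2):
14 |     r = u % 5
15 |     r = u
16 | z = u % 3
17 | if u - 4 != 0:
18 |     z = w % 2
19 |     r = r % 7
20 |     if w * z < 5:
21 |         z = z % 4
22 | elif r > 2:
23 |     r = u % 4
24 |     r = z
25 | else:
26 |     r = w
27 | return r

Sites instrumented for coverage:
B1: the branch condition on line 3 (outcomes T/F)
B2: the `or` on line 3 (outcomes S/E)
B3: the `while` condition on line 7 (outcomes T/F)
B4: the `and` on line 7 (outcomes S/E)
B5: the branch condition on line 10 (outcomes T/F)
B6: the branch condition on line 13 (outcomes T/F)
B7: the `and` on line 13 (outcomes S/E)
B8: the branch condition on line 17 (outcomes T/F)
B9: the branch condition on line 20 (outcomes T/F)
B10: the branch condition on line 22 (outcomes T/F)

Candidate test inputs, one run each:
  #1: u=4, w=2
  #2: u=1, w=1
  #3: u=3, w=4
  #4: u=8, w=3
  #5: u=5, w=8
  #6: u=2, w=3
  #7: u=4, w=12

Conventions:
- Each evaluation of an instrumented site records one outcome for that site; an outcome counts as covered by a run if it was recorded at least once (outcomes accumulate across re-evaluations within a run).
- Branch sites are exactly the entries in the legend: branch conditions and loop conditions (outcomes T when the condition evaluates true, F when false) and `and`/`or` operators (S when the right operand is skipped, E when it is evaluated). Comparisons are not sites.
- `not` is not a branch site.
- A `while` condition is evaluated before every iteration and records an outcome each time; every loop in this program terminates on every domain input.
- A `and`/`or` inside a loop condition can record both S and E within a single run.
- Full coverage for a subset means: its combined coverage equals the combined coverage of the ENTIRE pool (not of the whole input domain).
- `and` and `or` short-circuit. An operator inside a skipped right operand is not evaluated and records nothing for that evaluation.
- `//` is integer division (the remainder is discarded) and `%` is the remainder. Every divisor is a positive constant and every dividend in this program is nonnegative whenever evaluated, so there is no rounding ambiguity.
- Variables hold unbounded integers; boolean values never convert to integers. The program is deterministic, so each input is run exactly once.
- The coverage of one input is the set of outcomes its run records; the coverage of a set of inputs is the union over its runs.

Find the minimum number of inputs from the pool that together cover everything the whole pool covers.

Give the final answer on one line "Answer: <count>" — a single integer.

input #1 (u=4, w=2): events B2->E, B1->F, B4->S, B3->F, B5->F, B7->E, B6->T, B8->F, B10->T; covers B1=F, B2=E, B3=F, B4=S, B5=F, B6=T, B7=E, B8=F, B10=T
input #2 (u=1, w=1): events B2->E, B1->F, B4->S, B3->F, B5->F, B7->S, B6->F, B8->T, B9->T; covers B1=F, B2=E, B3=F, B4=S, B5=F, B6=F, B7=S, B8=T, B9=T
input #3 (u=3, w=4): events B2->E, B1->F, B4->S, B3->F, B5->F, B7->S, B6->F, B8->T, B9->T; covers B1=F, B2=E, B3=F, B4=S, B5=F, B6=F, B7=S, B8=T, B9=T
input #4 (u=8, w=3): events B2->E, B1->F, B4->S, B3->F, B5->F, B7->E, B6->F, B8->T, B9->T; covers B1=F, B2=E, B3=F, B4=S, B5=F, B6=F, B7=E, B8=T, B9=T
input #5 (u=5, w=8): events B2->S, B1->T, B4->S, B3->F, B5->T, B8->T, B9->T; covers B1=T, B2=S, B3=F, B4=S, B5=T, B8=T, B9=T
input #6 (u=2, w=3): events B2->E, B1->F, B4->S, B3->F, B5->F, B7->E, B6->F, B8->T, B9->T; covers B1=F, B2=E, B3=F, B4=S, B5=F, B6=F, B7=E, B8=T, B9=T
input #7 (u=4, w=12): events B2->S, B1->T, B4->S, B3->F, B5->T, B8->F, B10->T; covers B1=T, B2=S, B3=F, B4=S, B5=T, B8=F, B10=T
union over all inputs: B1=T, B1=F, B2=S, B2=E, B3=F, B4=S, B5=T, B5=F, B6=T, B6=F, B7=S, B7=E, B8=T, B8=F, B9=T, B10=T (16 outcomes)
checked all size-1 subsets: none covers 16 outcomes (max 9/16)
checked all size-2 subsets: none covers 16 outcomes (max 14/16)
at size 3, {1, 2, 5} reaches all 16 outcomes; every lexicographically earlier size-3 subset fails

Answer: 3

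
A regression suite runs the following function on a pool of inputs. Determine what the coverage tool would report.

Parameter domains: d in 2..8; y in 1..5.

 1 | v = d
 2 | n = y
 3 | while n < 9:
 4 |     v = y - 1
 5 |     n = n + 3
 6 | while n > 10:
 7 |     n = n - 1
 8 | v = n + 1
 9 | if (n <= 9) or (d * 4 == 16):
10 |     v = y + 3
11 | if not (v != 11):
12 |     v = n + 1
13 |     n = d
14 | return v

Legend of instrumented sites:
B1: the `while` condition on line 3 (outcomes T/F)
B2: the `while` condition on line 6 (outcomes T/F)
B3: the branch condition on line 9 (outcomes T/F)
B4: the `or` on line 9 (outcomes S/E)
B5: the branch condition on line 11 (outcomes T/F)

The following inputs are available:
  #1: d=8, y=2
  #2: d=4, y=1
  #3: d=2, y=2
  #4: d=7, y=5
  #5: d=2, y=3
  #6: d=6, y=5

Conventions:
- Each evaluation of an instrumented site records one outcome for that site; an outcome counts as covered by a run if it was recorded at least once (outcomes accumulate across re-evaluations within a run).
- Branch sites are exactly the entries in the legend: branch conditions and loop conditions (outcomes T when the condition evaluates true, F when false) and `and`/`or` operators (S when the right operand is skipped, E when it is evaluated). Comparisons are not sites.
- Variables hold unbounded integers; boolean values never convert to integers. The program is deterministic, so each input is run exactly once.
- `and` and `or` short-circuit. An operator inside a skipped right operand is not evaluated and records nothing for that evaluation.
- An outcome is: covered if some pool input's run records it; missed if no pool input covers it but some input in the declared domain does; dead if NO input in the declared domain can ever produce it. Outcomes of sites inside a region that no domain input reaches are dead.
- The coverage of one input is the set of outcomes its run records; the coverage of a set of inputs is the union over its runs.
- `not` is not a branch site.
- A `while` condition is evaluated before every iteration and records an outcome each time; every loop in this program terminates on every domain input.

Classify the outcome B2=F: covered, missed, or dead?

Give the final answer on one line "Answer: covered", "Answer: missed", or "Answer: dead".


B2=F is recorded by pool input(s) 1, 2, 3, 4, 5, 6 -> covered
Answer: covered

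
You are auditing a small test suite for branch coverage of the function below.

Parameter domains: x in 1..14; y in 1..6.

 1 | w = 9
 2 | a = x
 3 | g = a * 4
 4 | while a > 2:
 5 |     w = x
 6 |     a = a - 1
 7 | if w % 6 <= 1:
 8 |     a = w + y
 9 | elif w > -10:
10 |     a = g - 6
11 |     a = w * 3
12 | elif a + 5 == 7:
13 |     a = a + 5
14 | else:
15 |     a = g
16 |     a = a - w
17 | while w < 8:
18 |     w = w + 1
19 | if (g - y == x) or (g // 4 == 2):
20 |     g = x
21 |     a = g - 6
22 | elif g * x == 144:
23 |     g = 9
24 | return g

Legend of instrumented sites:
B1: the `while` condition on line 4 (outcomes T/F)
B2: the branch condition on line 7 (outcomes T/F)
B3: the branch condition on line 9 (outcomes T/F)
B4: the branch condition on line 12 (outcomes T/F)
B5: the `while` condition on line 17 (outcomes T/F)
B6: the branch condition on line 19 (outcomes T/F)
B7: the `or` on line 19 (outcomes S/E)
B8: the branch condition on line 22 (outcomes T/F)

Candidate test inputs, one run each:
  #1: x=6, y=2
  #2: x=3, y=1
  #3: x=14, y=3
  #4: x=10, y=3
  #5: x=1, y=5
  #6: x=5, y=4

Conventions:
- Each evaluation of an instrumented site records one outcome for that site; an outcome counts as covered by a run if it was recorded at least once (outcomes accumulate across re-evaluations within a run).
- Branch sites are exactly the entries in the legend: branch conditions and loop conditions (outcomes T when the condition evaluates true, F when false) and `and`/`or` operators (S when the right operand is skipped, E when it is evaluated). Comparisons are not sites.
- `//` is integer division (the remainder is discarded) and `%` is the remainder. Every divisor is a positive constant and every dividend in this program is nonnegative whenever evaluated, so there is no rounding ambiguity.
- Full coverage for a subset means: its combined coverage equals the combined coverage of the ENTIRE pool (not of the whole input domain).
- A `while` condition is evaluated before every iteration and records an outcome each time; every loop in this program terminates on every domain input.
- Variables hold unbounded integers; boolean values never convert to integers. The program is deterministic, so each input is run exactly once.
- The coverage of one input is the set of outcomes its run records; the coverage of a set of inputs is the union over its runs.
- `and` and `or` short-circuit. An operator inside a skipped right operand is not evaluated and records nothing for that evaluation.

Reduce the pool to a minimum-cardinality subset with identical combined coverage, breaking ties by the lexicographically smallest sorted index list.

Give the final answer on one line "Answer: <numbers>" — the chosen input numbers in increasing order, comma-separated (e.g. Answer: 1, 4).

input #1, x=6, y=2: events B1->T, B1->T, B1->T, B1->T, B1->F, B2->T, B5->T, B5->T, B5->F, B7->E, B6->F, B8->T; outcomes B1=T, B1=F, B2=T, B5=T, B5=F, B6=F, B7=E, B8=T
input #2, x=3, y=1: events B1->T, B1->F, B2->F, B3->T, B5->T, B5->T, B5->T, B5->T, B5->T, B5->F, B7->E, B6->F, B8->F; outcomes B1=T, B1=F, B2=F, B3=T, B5=T, B5=F, B6=F, B7=E, B8=F
input #3, x=14, y=3: events B1->T, B1->T, B1->T, B1->T, B1->T, B1->T, B1->T, B1->T, B1->T, B1->T, B1->T, B1->T, B1->F, B2->F, ...; outcomes B1=T, B1=F, B2=F, B3=T, B5=F, B6=F, B7=E, B8=F
input #4, x=10, y=3: events B1->T, B1->T, B1->T, B1->T, B1->T, B1->T, B1->T, B1->T, B1->F, B2->F, B3->T, B5->F, B7->E, B6->F, ...; outcomes B1=T, B1=F, B2=F, B3=T, B5=F, B6=F, B7=E, B8=F
input #5, x=1, y=5: events B1->F, B2->F, B3->T, B5->F, B7->E, B6->F, B8->F; outcomes B1=F, B2=F, B3=T, B5=F, B6=F, B7=E, B8=F
input #6, x=5, y=4: events B1->T, B1->T, B1->T, B1->F, B2->F, B3->T, B5->T, B5->T, B5->T, B5->F, B7->E, B6->F, B8->F; outcomes B1=T, B1=F, B2=F, B3=T, B5=T, B5=F, B6=F, B7=E, B8=F
together the pool reaches 11 outcomes: B1=T, B1=F, B2=T, B2=F, B3=T, B5=T, B5=F, B6=F, B7=E, B8=T, B8=F
checked all size-1 subsets: none covers 11 outcomes (max 9/11)
at size 2, {1, 2} reaches all 11 outcomes; every lexicographically earlier size-2 subset fails

Answer: 1, 2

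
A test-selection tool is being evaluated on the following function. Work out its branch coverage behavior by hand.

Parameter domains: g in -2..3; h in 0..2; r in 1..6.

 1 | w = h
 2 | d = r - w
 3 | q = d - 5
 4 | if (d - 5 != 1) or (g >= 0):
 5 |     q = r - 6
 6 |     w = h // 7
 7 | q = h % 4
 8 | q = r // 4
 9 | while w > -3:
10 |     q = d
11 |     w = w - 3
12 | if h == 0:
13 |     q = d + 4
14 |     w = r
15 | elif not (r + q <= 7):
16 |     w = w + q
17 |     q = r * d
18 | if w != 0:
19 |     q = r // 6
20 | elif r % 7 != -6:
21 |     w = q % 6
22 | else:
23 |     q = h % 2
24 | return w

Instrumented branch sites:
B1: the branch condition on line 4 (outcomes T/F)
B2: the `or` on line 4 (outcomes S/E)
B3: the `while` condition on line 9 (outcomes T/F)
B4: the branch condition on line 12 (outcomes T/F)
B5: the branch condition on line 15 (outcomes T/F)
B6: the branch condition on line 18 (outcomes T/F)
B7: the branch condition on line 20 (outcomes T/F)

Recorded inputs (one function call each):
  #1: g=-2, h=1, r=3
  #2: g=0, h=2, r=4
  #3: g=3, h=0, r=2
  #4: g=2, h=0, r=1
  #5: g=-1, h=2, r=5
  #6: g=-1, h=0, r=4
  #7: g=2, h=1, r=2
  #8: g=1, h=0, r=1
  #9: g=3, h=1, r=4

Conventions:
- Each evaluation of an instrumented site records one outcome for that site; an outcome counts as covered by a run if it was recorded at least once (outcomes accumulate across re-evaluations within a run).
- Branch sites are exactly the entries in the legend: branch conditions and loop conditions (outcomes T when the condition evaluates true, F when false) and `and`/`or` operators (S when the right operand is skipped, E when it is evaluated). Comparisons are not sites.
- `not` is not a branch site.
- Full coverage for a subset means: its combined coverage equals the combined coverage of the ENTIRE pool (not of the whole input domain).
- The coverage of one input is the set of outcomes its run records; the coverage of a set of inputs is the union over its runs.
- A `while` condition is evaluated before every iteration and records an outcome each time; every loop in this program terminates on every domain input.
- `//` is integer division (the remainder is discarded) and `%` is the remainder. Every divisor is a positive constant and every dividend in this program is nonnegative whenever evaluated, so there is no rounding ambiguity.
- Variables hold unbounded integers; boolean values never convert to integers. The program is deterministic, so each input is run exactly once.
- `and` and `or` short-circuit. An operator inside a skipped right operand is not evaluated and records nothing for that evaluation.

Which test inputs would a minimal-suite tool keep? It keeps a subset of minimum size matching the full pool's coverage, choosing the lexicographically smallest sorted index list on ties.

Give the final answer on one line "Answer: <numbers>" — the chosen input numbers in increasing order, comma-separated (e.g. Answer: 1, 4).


input #1 (g=-2, h=1, r=3): events B2->S, B1->T, B3->T, B3->F, B4->F, B5->F, B6->T; covers B1=T, B2=S, B3=T, B3=F, B4=F, B5=F, B6=T
input #2 (g=0, h=2, r=4): events B2->S, B1->T, B3->T, B3->F, B4->F, B5->F, B6->T; covers B1=T, B2=S, B3=T, B3=F, B4=F, B5=F, B6=T
input #3 (g=3, h=0, r=2): events B2->S, B1->T, B3->T, B3->F, B4->T, B6->T; covers B1=T, B2=S, B3=T, B3=F, B4=T, B6=T
input #4 (g=2, h=0, r=1): events B2->S, B1->T, B3->T, B3->F, B4->T, B6->T; covers B1=T, B2=S, B3=T, B3=F, B4=T, B6=T
input #5 (g=-1, h=2, r=5): events B2->S, B1->T, B3->T, B3->F, B4->F, B5->T, B6->F, B7->T; covers B1=T, B2=S, B3=T, B3=F, B4=F, B5=T, B6=F, B7=T
input #6 (g=-1, h=0, r=4): events B2->S, B1->T, B3->T, B3->F, B4->T, B6->T; covers B1=T, B2=S, B3=T, B3=F, B4=T, B6=T
input #7 (g=2, h=1, r=2): events B2->S, B1->T, B3->T, B3->F, B4->F, B5->F, B6->T; covers B1=T, B2=S, B3=T, B3=F, B4=F, B5=F, B6=T
input #8 (g=1, h=0, r=1): events B2->S, B1->T, B3->T, B3->F, B4->T, B6->T; covers B1=T, B2=S, B3=T, B3=F, B4=T, B6=T
input #9 (g=3, h=1, r=4): events B2->S, B1->T, B3->T, B3->F, B4->F, B5->F, B6->T; covers B1=T, B2=S, B3=T, B3=F, B4=F, B5=F, B6=T
pool-wide coverage (11 outcomes): B1=T, B2=S, B3=T, B3=F, B4=T, B4=F, B5=T, B5=F, B6=T, B6=F, B7=T
size 1 is not enough: best union over all size-1 subsets is 8/11
size 2 is not enough: best union over all size-2 subsets is 10/11
at size 3, {1, 3, 5} reaches all 11 outcomes; every lexicographically earlier size-3 subset fails
Answer: 1, 3, 5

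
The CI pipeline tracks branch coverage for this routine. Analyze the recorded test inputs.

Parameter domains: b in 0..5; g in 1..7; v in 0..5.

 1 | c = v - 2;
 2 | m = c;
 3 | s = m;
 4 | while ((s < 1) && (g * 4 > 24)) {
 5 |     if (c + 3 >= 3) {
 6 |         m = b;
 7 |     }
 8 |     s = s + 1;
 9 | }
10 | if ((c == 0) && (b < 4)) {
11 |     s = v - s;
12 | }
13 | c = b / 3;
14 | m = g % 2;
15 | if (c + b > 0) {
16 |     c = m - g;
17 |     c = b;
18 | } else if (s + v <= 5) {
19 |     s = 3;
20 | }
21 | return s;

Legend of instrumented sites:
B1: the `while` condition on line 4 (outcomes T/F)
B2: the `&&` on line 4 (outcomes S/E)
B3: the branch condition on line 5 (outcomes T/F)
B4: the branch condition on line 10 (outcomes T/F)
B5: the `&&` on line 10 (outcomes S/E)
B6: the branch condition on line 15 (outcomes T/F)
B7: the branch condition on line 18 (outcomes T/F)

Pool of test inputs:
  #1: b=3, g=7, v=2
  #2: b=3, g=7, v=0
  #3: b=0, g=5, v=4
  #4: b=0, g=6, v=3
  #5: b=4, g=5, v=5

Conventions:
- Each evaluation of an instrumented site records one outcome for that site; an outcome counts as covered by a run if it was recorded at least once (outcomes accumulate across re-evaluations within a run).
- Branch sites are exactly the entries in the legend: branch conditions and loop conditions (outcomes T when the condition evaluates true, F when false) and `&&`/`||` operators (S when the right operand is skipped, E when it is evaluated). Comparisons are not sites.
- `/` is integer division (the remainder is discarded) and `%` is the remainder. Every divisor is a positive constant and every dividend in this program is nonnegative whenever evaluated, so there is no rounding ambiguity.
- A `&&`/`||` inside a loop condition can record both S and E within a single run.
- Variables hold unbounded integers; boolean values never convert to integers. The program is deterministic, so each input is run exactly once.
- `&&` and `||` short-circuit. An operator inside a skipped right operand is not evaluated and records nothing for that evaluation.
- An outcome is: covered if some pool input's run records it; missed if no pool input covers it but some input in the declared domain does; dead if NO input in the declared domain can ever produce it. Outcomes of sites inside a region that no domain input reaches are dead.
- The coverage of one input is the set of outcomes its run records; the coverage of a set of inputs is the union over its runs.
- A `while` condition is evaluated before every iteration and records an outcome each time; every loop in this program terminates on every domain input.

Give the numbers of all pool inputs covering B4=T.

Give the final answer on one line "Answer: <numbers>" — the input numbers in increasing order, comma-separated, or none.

input #1 (b=3, g=7, v=2): covers B4=T
input #2 (b=3, g=7, v=0): misses B4=T
input #3 (b=0, g=5, v=4): misses B4=T
input #4 (b=0, g=6, v=3): misses B4=T
input #5 (b=4, g=5, v=5): misses B4=T

Answer: 1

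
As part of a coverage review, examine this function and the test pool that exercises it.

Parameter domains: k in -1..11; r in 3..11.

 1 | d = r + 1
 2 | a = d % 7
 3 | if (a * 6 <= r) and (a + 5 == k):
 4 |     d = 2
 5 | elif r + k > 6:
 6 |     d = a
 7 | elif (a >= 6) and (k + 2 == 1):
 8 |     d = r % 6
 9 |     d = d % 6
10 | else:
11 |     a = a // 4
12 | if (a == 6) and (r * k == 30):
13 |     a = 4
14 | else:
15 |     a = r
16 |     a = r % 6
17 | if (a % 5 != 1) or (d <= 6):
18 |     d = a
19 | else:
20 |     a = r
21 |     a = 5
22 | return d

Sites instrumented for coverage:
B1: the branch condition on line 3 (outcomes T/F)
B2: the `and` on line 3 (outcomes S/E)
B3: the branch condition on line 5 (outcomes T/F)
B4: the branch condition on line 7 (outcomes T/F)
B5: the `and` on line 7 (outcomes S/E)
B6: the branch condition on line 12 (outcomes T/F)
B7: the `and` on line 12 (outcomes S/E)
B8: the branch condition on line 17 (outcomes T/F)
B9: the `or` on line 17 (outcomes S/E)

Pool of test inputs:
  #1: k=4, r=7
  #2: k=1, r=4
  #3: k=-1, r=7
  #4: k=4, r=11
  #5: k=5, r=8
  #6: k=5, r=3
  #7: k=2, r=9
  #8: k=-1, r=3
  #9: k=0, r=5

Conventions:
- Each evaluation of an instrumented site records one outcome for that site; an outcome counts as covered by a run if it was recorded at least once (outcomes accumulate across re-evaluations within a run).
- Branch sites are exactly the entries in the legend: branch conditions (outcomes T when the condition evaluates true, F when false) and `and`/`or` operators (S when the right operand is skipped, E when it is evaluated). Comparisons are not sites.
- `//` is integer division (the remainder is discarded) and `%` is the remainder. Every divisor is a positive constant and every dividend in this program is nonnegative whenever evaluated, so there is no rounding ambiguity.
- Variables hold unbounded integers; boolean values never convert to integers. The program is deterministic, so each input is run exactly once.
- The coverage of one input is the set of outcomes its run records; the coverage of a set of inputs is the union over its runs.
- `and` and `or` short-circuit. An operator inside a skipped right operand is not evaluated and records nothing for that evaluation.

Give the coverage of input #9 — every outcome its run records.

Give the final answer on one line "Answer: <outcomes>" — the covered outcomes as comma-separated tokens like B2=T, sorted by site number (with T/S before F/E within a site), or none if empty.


Tracing the run of input #9 (k=0, r=5):
  B2->S, B1->F, B3->F, B5->E, B4->F, B7->S, B6->F, B9->S, B8->T
deduplicating events, the covered set is: B1=F, B2=S, B3=F, B4=F, B5=E, B6=F, B7=S, B8=T, B9=S
Answer: B1=F, B2=S, B3=F, B4=F, B5=E, B6=F, B7=S, B8=T, B9=S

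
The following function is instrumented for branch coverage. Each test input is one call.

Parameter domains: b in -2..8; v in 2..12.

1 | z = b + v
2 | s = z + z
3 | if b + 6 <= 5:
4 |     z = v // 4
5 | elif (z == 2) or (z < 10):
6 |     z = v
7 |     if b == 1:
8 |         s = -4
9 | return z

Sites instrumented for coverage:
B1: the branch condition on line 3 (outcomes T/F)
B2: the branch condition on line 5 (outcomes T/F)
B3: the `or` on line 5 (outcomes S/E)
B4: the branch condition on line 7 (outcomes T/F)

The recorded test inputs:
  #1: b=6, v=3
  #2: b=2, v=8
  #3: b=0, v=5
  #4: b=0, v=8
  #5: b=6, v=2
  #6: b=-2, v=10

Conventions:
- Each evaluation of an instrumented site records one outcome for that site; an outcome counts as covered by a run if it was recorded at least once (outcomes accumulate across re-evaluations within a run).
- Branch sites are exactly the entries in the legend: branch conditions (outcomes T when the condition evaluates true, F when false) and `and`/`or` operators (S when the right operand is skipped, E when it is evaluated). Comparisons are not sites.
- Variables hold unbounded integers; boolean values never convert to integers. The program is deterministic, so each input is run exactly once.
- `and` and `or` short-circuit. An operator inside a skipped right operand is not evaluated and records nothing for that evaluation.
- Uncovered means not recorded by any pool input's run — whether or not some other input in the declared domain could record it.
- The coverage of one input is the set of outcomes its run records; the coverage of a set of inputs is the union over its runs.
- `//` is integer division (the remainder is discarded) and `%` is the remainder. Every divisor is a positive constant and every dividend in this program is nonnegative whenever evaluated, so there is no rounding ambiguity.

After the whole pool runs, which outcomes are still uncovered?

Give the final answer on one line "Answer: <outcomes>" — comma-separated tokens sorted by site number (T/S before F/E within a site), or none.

run #1 (b=6, v=3) runs B1->F, B3->E, B2->T, B4->F; records B1=F, B2=T, B3=E, B4=F
run #2 (b=2, v=8) runs B1->F, B3->E, B2->F; records B1=F, B2=F, B3=E
run #3 (b=0, v=5) runs B1->F, B3->E, B2->T, B4->F; records B1=F, B2=T, B3=E, B4=F
run #4 (b=0, v=8) runs B1->F, B3->E, B2->T, B4->F; records B1=F, B2=T, B3=E, B4=F
run #5 (b=6, v=2) runs B1->F, B3->E, B2->T, B4->F; records B1=F, B2=T, B3=E, B4=F
run #6 (b=-2, v=10) runs B1->T; records B1=T
union over the pool: B1=T, B1=F, B2=T, B2=F, B3=E, B4=F
uncovered (2 of 8): B3=S, B4=T

Answer: B3=S, B4=T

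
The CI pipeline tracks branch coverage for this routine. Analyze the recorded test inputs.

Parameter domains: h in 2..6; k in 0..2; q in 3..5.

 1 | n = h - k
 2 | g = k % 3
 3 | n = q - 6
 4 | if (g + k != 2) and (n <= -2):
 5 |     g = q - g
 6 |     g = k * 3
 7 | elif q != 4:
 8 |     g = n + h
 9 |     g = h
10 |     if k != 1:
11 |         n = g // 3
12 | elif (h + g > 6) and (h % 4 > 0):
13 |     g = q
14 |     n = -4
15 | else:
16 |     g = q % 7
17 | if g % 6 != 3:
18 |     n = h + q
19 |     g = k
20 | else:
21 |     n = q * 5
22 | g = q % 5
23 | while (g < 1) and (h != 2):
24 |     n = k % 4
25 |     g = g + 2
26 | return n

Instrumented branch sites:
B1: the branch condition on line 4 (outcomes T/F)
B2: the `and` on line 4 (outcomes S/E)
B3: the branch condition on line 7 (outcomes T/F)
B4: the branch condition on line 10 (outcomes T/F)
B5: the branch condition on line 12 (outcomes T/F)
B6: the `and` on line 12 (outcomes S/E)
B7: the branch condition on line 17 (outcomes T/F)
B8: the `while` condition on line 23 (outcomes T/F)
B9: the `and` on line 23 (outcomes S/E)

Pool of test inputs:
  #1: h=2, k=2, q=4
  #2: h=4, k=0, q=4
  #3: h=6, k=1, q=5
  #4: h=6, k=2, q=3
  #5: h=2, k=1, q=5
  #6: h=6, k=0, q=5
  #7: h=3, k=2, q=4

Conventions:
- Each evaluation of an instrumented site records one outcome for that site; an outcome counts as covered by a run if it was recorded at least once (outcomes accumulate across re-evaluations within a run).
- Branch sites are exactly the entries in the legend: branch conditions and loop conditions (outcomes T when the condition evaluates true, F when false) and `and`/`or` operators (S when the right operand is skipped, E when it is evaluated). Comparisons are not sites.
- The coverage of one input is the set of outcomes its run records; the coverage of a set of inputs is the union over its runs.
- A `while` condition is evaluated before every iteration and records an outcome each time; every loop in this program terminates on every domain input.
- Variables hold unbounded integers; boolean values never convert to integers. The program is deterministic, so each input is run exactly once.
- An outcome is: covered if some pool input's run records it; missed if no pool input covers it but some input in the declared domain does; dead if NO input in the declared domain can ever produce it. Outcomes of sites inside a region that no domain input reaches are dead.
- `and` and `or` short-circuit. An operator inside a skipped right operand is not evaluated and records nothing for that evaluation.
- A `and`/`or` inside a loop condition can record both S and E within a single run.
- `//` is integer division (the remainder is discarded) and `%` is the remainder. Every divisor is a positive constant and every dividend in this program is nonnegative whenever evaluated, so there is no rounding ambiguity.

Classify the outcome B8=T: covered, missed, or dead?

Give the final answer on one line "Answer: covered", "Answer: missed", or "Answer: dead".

B8=T is recorded by pool input(s) 3, 6 -> covered

Answer: covered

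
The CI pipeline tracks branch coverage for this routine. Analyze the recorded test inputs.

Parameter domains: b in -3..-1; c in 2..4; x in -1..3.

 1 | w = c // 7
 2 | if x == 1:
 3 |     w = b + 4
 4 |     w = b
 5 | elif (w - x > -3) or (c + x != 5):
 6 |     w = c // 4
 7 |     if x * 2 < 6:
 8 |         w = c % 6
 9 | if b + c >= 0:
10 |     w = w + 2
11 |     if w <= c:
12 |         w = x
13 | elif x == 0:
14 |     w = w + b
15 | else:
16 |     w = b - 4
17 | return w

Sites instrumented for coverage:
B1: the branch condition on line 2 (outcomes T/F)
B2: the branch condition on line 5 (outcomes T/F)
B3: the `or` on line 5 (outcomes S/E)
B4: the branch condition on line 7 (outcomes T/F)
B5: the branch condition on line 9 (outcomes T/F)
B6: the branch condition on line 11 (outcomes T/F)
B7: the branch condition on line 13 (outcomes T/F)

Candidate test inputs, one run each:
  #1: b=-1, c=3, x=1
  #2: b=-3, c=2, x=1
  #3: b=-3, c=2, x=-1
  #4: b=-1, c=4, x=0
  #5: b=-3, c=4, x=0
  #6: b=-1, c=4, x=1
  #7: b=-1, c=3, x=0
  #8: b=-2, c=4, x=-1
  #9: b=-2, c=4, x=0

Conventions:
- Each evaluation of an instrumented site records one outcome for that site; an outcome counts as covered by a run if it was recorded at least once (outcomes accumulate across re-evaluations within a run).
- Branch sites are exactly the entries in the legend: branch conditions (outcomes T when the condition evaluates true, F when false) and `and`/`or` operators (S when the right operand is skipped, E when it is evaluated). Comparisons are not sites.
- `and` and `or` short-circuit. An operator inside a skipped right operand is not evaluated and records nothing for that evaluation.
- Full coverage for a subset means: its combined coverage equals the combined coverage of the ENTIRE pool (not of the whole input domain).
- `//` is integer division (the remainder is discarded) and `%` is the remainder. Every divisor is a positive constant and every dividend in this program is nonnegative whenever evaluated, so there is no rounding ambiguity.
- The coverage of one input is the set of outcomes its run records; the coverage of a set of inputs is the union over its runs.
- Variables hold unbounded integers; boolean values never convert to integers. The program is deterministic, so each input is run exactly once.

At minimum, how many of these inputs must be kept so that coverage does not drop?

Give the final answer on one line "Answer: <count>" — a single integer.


run #1 (b=-1, c=3, x=1) runs B1->T, B5->T, B6->T; records B1=T, B5=T, B6=T
run #2 (b=-3, c=2, x=1) runs B1->T, B5->F, B7->F; records B1=T, B5=F, B7=F
run #3 (b=-3, c=2, x=-1) runs B1->F, B3->S, B2->T, B4->T, B5->F, B7->F; records B1=F, B2=T, B3=S, B4=T, B5=F, B7=F
run #4 (b=-1, c=4, x=0) runs B1->F, B3->S, B2->T, B4->T, B5->T, B6->F; records B1=F, B2=T, B3=S, B4=T, B5=T, B6=F
run #5 (b=-3, c=4, x=0) runs B1->F, B3->S, B2->T, B4->T, B5->T, B6->F; records B1=F, B2=T, B3=S, B4=T, B5=T, B6=F
run #6 (b=-1, c=4, x=1) runs B1->T, B5->T, B6->T; records B1=T, B5=T, B6=T
run #7 (b=-1, c=3, x=0) runs B1->F, B3->S, B2->T, B4->T, B5->T, B6->F; records B1=F, B2=T, B3=S, B4=T, B5=T, B6=F
run #8 (b=-2, c=4, x=-1) runs B1->F, B3->S, B2->T, B4->T, B5->T, B6->F; records B1=F, B2=T, B3=S, B4=T, B5=T, B6=F
run #9 (b=-2, c=4, x=0) runs B1->F, B3->S, B2->T, B4->T, B5->T, B6->F; records B1=F, B2=T, B3=S, B4=T, B5=T, B6=F
pool-wide coverage (10 outcomes): B1=T, B1=F, B2=T, B3=S, B4=T, B5=T, B5=F, B6=T, B6=F, B7=F
every size-1 subset falls short of the 10 outcomes (best: 6/10)
every size-2 subset falls short of the 10 outcomes (best: 9/10)
size 3: inputs {1, 2, 4} cover all 10 outcomes, and no lexicographically smaller subset of this size does
Answer: 3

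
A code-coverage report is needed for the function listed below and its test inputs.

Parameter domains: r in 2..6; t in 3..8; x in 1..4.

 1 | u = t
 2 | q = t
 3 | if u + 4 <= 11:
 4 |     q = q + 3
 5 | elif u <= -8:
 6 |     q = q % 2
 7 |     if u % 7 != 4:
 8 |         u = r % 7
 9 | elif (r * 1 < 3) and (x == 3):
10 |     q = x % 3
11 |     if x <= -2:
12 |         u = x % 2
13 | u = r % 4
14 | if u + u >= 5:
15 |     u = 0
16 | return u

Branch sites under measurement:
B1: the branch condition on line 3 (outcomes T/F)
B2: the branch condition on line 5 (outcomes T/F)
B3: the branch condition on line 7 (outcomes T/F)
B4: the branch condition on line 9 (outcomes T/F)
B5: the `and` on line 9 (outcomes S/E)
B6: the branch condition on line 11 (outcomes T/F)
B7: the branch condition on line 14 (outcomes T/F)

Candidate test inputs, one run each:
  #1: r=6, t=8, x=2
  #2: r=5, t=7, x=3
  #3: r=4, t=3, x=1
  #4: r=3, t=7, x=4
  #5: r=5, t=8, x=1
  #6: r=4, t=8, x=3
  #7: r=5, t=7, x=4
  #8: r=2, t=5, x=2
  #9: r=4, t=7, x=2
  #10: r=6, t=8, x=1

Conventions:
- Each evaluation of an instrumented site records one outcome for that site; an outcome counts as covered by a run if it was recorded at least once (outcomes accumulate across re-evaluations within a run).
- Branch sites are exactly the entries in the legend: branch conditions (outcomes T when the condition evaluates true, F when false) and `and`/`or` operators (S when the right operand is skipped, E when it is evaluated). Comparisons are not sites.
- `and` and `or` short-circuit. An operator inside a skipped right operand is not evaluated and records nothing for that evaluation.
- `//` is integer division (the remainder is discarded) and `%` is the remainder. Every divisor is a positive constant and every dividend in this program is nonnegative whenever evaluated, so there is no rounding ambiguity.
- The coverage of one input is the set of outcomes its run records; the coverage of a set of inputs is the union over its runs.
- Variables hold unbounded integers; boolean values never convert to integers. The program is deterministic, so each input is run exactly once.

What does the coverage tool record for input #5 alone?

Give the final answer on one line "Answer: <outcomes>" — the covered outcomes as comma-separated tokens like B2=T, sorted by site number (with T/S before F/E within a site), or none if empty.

Simulating input #5 (r=5, t=8, x=1) step by step:
  B1->F, B2->F, B5->S, B4->F, B7->F
distinct outcomes covered: B1=F, B2=F, B4=F, B5=S, B7=F

Answer: B1=F, B2=F, B4=F, B5=S, B7=F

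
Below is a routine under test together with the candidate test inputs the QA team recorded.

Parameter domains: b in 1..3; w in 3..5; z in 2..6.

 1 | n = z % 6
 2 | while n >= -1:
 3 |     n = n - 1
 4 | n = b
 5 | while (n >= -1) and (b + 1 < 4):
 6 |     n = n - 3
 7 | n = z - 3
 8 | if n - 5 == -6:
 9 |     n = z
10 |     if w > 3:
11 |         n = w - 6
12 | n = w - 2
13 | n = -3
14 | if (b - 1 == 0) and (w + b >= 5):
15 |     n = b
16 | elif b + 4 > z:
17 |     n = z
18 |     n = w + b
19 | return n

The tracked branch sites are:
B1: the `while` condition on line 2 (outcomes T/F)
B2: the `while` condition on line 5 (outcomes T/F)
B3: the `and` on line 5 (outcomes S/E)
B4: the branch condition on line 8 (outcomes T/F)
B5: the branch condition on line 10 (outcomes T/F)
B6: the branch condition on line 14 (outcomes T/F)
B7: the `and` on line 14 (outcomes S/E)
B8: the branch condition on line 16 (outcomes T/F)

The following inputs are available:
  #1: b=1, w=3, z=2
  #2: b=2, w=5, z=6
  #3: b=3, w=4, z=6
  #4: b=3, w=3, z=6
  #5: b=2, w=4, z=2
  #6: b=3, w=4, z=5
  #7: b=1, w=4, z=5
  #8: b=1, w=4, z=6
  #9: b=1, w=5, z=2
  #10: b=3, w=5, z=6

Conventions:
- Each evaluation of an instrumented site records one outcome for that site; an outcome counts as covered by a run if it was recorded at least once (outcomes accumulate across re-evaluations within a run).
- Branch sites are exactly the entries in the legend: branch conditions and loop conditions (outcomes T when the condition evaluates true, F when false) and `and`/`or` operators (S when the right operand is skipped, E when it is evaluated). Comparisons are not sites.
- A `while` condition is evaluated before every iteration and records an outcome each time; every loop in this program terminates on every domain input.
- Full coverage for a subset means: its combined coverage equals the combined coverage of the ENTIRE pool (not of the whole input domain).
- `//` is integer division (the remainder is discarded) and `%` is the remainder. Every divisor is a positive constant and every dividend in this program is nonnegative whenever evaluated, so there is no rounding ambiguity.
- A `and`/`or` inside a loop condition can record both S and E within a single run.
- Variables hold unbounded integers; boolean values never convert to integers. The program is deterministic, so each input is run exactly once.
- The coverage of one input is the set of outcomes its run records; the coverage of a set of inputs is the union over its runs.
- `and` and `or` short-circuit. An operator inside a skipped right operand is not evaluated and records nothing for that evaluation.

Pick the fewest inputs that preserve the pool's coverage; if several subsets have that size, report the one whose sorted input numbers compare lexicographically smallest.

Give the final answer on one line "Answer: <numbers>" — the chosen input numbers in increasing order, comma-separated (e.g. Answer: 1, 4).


input #1, b=1, w=3, z=2: events B1->T, B1->T, B1->T, B1->T, B1->F, B3->E, B2->T, B3->S, B2->F, B4->T, B5->F, B7->E, B6->F, B8->T; outcomes B1=T, B1=F, B2=T, B2=F, B3=S, B3=E, B4=T, B5=F, B6=F, B7=E, B8=T
input #2, b=2, w=5, z=6: events B1->T, B1->T, B1->F, B3->E, B2->T, B3->E, B2->T, B3->S, B2->F, B4->F, B7->S, B6->F, B8->F; outcomes B1=T, B1=F, B2=T, B2=F, B3=S, B3=E, B4=F, B6=F, B7=S, B8=F
input #3, b=3, w=4, z=6: events B1->T, B1->T, B1->F, B3->E, B2->F, B4->F, B7->S, B6->F, B8->T; outcomes B1=T, B1=F, B2=F, B3=E, B4=F, B6=F, B7=S, B8=T
input #4, b=3, w=3, z=6: events B1->T, B1->T, B1->F, B3->E, B2->F, B4->F, B7->S, B6->F, B8->T; outcomes B1=T, B1=F, B2=F, B3=E, B4=F, B6=F, B7=S, B8=T
input #5, b=2, w=4, z=2: events B1->T, B1->T, B1->T, B1->T, B1->F, B3->E, B2->T, B3->E, B2->T, B3->S, B2->F, B4->T, B5->T, B7->S, ...; outcomes B1=T, B1=F, B2=T, B2=F, B3=S, B3=E, B4=T, B5=T, B6=F, B7=S, B8=T
input #6, b=3, w=4, z=5: events B1->T, B1->T, B1->T, B1->T, B1->T, B1->T, B1->T, B1->F, B3->E, B2->F, B4->F, B7->S, B6->F, B8->T; outcomes B1=T, B1=F, B2=F, B3=E, B4=F, B6=F, B7=S, B8=T
input #7, b=1, w=4, z=5: events B1->T, B1->T, B1->T, B1->T, B1->T, B1->T, B1->T, B1->F, B3->E, B2->T, B3->S, B2->F, B4->F, B7->E, ...; outcomes B1=T, B1=F, B2=T, B2=F, B3=S, B3=E, B4=F, B6=T, B7=E
input #8, b=1, w=4, z=6: events B1->T, B1->T, B1->F, B3->E, B2->T, B3->S, B2->F, B4->F, B7->E, B6->T; outcomes B1=T, B1=F, B2=T, B2=F, B3=S, B3=E, B4=F, B6=T, B7=E
input #9, b=1, w=5, z=2: events B1->T, B1->T, B1->T, B1->T, B1->F, B3->E, B2->T, B3->S, B2->F, B4->T, B5->T, B7->E, B6->T; outcomes B1=T, B1=F, B2=T, B2=F, B3=S, B3=E, B4=T, B5=T, B6=T, B7=E
input #10, b=3, w=5, z=6: events B1->T, B1->T, B1->F, B3->E, B2->F, B4->F, B7->S, B6->F, B8->T; outcomes B1=T, B1=F, B2=F, B3=E, B4=F, B6=F, B7=S, B8=T
the full pool covers 16 outcomes: B1=T, B1=F, B2=T, B2=F, B3=S, B3=E, B4=T, B4=F, B5=T, B5=F, B6=T, B6=F, B7=S, B7=E, B8=T, B8=F
no size-1 subset reaches all 16 outcomes (best union: 11/16)
no size-2 subset reaches all 16 outcomes (best union: 14/16)
the canonical winner is {1, 2, 9}: size 3, full 16-outcome coverage, earliest index list among size-3 covers
Answer: 1, 2, 9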